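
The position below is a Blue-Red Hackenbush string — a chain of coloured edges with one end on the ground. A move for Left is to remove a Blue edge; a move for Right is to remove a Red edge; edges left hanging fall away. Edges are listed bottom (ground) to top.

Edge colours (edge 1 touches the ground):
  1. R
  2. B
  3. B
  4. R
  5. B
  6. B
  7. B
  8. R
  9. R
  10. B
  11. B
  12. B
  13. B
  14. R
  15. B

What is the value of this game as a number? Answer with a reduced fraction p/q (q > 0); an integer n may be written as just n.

-4485/16384

Prefix values for R B B R B B B R R B B B B R B via {L|R} + simplicity:
edge 1 of 15 (R): {  | 0 } — -1
edge 2 of 15 (B): { -1 | 0 } — -1/2
edge 3 of 15 (B): { -1,-1/2 | 0 } — -1/4
edge 4 of 15 (R): { -1,-1/2 | -1/4,0 } — -3/8
edge 5 of 15 (B): { -1,-1/2,-3/8 | -1/4,0 } — -5/16
edge 6 of 15 (B): { -1,-1/2,-3/8,-5/16 | -1/4,0 } — -9/32
edge 7 of 15 (B): { -1,-1/2,-3/8,-5/16,-9/32 | -1/4,0 } — -17/64
edge 8 of 15 (R): { -1,-1/2,-3/8,-5/16,-9/32 | -17/64,-1/4,0 } — -35/128
edge 9 of 15 (R): { -1,-1/2,-3/8,-5/16,-9/32 | -35/128,-17/64,-1/4,0 } — -71/256
edge 10 of 15 (B): { -1,-1/2,-3/8,-5/16,-9/32,-71/256 | -35/128,-17/64,-1/4,0 } — -141/512
edge 11 of 15 (B): { -1,-1/2,-3/8,-5/16,-9/32,-71/256,-141/512 | -35/128,-17/64,-1/4,0 } — -281/1024
edge 12 of 15 (B): { -1,-1/2,-3/8,-5/16,-9/32,-71/256,-141/512,-281/1024 | -35/128,-17/64,-1/4,0 } — -561/2048
edge 13 of 15 (B): { -1,-1/2,-3/8,-5/16,-9/32,-71/256,-141/512,-281/1024,-561/2048 | -35/128,-17/64,-1/4,0 } — -1121/4096
edge 14 of 15 (R): { -1,-1/2,-3/8,-5/16,-9/32,-71/256,-141/512,-281/1024,-561/2048 | -1121/4096,-35/128,-17/64,-1/4,0 } — -2243/8192
edge 15 of 15 (B): { -1,-1/2,-3/8,-5/16,-9/32,-71/256,-141/512,-281/1024,-561/2048,-2243/8192 | -1121/4096,-35/128,-17/64,-1/4,0 } — -4485/16384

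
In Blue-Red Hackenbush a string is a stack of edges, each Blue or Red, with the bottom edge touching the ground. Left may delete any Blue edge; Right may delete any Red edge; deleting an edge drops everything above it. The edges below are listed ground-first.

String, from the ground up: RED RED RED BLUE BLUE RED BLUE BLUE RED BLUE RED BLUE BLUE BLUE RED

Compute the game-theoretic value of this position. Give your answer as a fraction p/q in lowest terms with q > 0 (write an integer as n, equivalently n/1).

Build G(s[:k]) for k = 1..15, string s = RED RED RED BLUE BLUE RED BLUE BLUE RED BLUE RED BLUE BLUE BLUE RED.
edge 1 of 15 (RED): { none | 0 } -> -1
edge 2 of 15 (RED): { none | -1; 0 } -> -2
edge 3 of 15 (RED): { none | -2; -1; 0 } -> -3
edge 4 of 15 (BLUE): { -3 | -2; -1; 0 } -> -5/2
edge 5 of 15 (BLUE): { -3; -5/2 | -2; -1; 0 } -> -9/4
edge 6 of 15 (RED): { -3; -5/2 | -9/4; -2; -1; 0 } -> -19/8
edge 7 of 15 (BLUE): { -3; -5/2; -19/8 | -9/4; -2; -1; 0 } -> -37/16
edge 8 of 15 (BLUE): { -3; -5/2; -19/8; -37/16 | -9/4; -2; -1; 0 } -> -73/32
edge 9 of 15 (RED): { -3; -5/2; -19/8; -37/16 | -73/32; -9/4; -2; -1; 0 } -> -147/64
edge 10 of 15 (BLUE): { -3; -5/2; -19/8; -37/16; -147/64 | -73/32; -9/4; -2; -1; 0 } -> -293/128
edge 11 of 15 (RED): { -3; -5/2; -19/8; -37/16; -147/64 | -293/128; -73/32; -9/4; -2; -1; 0 } -> -587/256
edge 12 of 15 (BLUE): { -3; -5/2; -19/8; -37/16; -147/64; -587/256 | -293/128; -73/32; -9/4; -2; -1; 0 } -> -1173/512
edge 13 of 15 (BLUE): { -3; -5/2; -19/8; -37/16; -147/64; -587/256; -1173/512 | -293/128; -73/32; -9/4; -2; -1; 0 } -> -2345/1024
edge 14 of 15 (BLUE): { -3; -5/2; -19/8; -37/16; -147/64; -587/256; -1173/512; -2345/1024 | -293/128; -73/32; -9/4; -2; -1; 0 } -> -4689/2048
edge 15 of 15 (RED): { -3; -5/2; -19/8; -37/16; -147/64; -587/256; -1173/512; -2345/1024 | -4689/2048; -293/128; -73/32; -9/4; -2; -1; 0 } -> -9379/4096

-9379/4096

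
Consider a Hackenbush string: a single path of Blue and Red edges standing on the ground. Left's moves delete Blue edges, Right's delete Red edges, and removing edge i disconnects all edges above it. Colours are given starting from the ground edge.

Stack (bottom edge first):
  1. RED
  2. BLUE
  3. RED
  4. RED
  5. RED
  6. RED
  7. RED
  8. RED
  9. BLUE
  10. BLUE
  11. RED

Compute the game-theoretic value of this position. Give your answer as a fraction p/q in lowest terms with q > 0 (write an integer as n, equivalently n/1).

val_1 [R]  L=[∅]  R=[0]  = -1
val_2 [RB]  L=[-1]  R=[0]  = -1/2
val_3 [RBR]  L=[-1]  R=[-1/2; 0]  = -3/4
val_4 [RBRR]  L=[-1]  R=[-3/4; -1/2; 0]  = -7/8
val_5 [RBRRR]  L=[-1]  R=[-7/8; -3/4; -1/2; 0]  = -15/16
val_6 [RBRRRR]  L=[-1]  R=[-15/16; -7/8; -3/4; -1/2; 0]  = -31/32
val_7 [RBRRRRR]  L=[-1]  R=[-31/32; -15/16; -7/8; -3/4; -1/2; 0]  = -63/64
val_8 [RBRRRRRR]  L=[-1]  R=[-63/64; -31/32; -15/16; -7/8; -3/4; -1/2; 0]  = -127/128
val_9 [RBRRRRRRB]  L=[-1; -127/128]  R=[-63/64; -31/32; -15/16; -7/8; -3/4; -1/2; 0]  = -253/256
val_10 [RBRRRRRRBB]  L=[-1; -127/128; -253/256]  R=[-63/64; -31/32; -15/16; -7/8; -3/4; -1/2; 0]  = -505/512
val_11 [RBRRRRRRBBR]  L=[-1; -127/128; -253/256]  R=[-505/512; -63/64; -31/32; -15/16; -7/8; -3/4; -1/2; 0]  = -1011/1024

-1011/1024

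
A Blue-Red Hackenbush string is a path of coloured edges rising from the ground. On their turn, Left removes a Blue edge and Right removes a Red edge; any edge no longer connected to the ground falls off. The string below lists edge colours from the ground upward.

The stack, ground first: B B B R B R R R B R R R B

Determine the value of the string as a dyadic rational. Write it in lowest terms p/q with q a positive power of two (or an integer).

Build value(s[:k]) for k = 1..13, string s = B B B R B R R R B R R R B.
step 1: add B to get B; options L={ 0 } R={ (no moves) } → 1
step 2: add B to get BB; options L={ 0,1 } R={ (no moves) } → 2
step 3: add B to get BBB; options L={ 0,1,2 } R={ (no moves) } → 3
step 4: add R to get BBBR; options L={ 0,1,2 } R={ 3 } → 5/2
step 5: add B to get BBBRB; options L={ 0,1,2,5/2 } R={ 3 } → 11/4
step 6: add R to get BBBRBR; options L={ 0,1,2,5/2 } R={ 11/4,3 } → 21/8
step 7: add R to get BBBRBRR; options L={ 0,1,2,5/2 } R={ 21/8,11/4,3 } → 41/16
step 8: add R to get BBBRBRRR; options L={ 0,1,2,5/2 } R={ 41/16,21/8,11/4,3 } → 81/32
step 9: add B to get BBBRBRRRB; options L={ 0,1,2,5/2,81/32 } R={ 41/16,21/8,11/4,3 } → 163/64
step 10: add R to get BBBRBRRRBR; options L={ 0,1,2,5/2,81/32 } R={ 163/64,41/16,21/8,11/4,3 } → 325/128
step 11: add R to get BBBRBRRRBRR; options L={ 0,1,2,5/2,81/32 } R={ 325/128,163/64,41/16,21/8,11/4,3 } → 649/256
step 12: add R to get BBBRBRRRBRRR; options L={ 0,1,2,5/2,81/32 } R={ 649/256,325/128,163/64,41/16,21/8,11/4,3 } → 1297/512
step 13: add B to get BBBRBRRRBRRRB; options L={ 0,1,2,5/2,81/32,1297/512 } R={ 649/256,325/128,163/64,41/16,21/8,11/4,3 } → 2595/1024

2595/1024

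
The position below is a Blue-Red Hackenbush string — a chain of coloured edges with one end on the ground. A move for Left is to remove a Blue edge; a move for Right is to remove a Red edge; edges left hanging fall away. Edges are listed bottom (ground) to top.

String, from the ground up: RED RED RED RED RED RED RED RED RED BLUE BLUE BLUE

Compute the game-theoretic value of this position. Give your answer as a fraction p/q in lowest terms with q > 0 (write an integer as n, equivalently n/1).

-65/8

Prefix values for RED RED RED RED RED RED RED RED RED BLUE BLUE BLUE via {L|R} + simplicity:
G(R) = {  | 0 } so -1
G(RR) = {  | -1, 0 } so -2
G(RRR) = {  | -2, -1, 0 } so -3
G(RRRR) = {  | -3, -2, -1, 0 } so -4
G(RRRRR) = {  | -4, -3, -2, -1, 0 } so -5
G(RRRRRR) = {  | -5, -4, -3, -2, -1, 0 } so -6
G(RRRRRRR) = {  | -6, -5, -4, -3, -2, -1, 0 } so -7
G(RRRRRRRR) = {  | -7, -6, -5, -4, -3, -2, -1, 0 } so -8
G(RRRRRRRRR) = {  | -8, -7, -6, -5, -4, -3, -2, -1, 0 } so -9
G(RRRRRRRRRB) = { -9 | -8, -7, -6, -5, -4, -3, -2, -1, 0 } so -17/2
G(RRRRRRRRRBB) = { -9, -17/2 | -8, -7, -6, -5, -4, -3, -2, -1, 0 } so -33/4
G(RRRRRRRRRBBB) = { -9, -17/2, -33/4 | -8, -7, -6, -5, -4, -3, -2, -1, 0 } so -65/8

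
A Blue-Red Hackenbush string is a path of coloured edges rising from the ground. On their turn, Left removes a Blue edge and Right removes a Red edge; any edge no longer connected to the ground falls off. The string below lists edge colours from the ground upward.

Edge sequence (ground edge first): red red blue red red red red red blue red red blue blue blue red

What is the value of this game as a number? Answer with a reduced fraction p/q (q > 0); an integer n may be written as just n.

step 1: add red to get r; options L={  } R={ 0 } — -1
step 2: add red to get rr; options L={  } R={ -1 0 } — -2
step 3: add blue to get rrb; options L={ -2 } R={ -1 0 } — -3/2
step 4: add red to get rrbr; options L={ -2 } R={ -3/2 -1 0 } — -7/4
step 5: add red to get rrbrr; options L={ -2 } R={ -7/4 -3/2 -1 0 } — -15/8
step 6: add red to get rrbrrr; options L={ -2 } R={ -15/8 -7/4 -3/2 -1 0 } — -31/16
step 7: add red to get rrbrrrr; options L={ -2 } R={ -31/16 -15/8 -7/4 -3/2 -1 0 } — -63/32
step 8: add red to get rrbrrrrr; options L={ -2 } R={ -63/32 -31/16 -15/8 -7/4 -3/2 -1 0 } — -127/64
step 9: add blue to get rrbrrrrrb; options L={ -2 -127/64 } R={ -63/32 -31/16 -15/8 -7/4 -3/2 -1 0 } — -253/128
step 10: add red to get rrbrrrrrbr; options L={ -2 -127/64 } R={ -253/128 -63/32 -31/16 -15/8 -7/4 -3/2 -1 0 } — -507/256
step 11: add red to get rrbrrrrrbrr; options L={ -2 -127/64 } R={ -507/256 -253/128 -63/32 -31/16 -15/8 -7/4 -3/2 -1 0 } — -1015/512
step 12: add blue to get rrbrrrrrbrrb; options L={ -2 -127/64 -1015/512 } R={ -507/256 -253/128 -63/32 -31/16 -15/8 -7/4 -3/2 -1 0 } — -2029/1024
step 13: add blue to get rrbrrrrrbrrbb; options L={ -2 -127/64 -1015/512 -2029/1024 } R={ -507/256 -253/128 -63/32 -31/16 -15/8 -7/4 -3/2 -1 0 } — -4057/2048
step 14: add blue to get rrbrrrrrbrrbbb; options L={ -2 -127/64 -1015/512 -2029/1024 -4057/2048 } R={ -507/256 -253/128 -63/32 -31/16 -15/8 -7/4 -3/2 -1 0 } — -8113/4096
step 15: add red to get rrbrrrrrbrrbbbr; options L={ -2 -127/64 -1015/512 -2029/1024 -4057/2048 } R={ -8113/4096 -507/256 -253/128 -63/32 -31/16 -15/8 -7/4 -3/2 -1 0 } — -16227/8192

-16227/8192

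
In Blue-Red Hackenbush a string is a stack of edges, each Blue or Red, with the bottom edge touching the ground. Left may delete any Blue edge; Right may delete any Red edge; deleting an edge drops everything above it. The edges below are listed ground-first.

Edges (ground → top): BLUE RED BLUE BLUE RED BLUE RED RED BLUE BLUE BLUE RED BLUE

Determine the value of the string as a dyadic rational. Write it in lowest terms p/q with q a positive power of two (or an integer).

3387/4096

Recurse on prefixes of the 13-edge string BLUE RED BLUE BLUE RED BLUE RED RED BLUE BLUE BLUE RED BLUE:
edge 1 of 13 (BLUE): { 0 | · } -> 1
edge 2 of 13 (RED): { 0 | 1 } -> 1/2
edge 3 of 13 (BLUE): { 0, 1/2 | 1 } -> 3/4
edge 4 of 13 (BLUE): { 0, 1/2, 3/4 | 1 } -> 7/8
edge 5 of 13 (RED): { 0, 1/2, 3/4 | 7/8, 1 } -> 13/16
edge 6 of 13 (BLUE): { 0, 1/2, 3/4, 13/16 | 7/8, 1 } -> 27/32
edge 7 of 13 (RED): { 0, 1/2, 3/4, 13/16 | 27/32, 7/8, 1 } -> 53/64
edge 8 of 13 (RED): { 0, 1/2, 3/4, 13/16 | 53/64, 27/32, 7/8, 1 } -> 105/128
edge 9 of 13 (BLUE): { 0, 1/2, 3/4, 13/16, 105/128 | 53/64, 27/32, 7/8, 1 } -> 211/256
edge 10 of 13 (BLUE): { 0, 1/2, 3/4, 13/16, 105/128, 211/256 | 53/64, 27/32, 7/8, 1 } -> 423/512
edge 11 of 13 (BLUE): { 0, 1/2, 3/4, 13/16, 105/128, 211/256, 423/512 | 53/64, 27/32, 7/8, 1 } -> 847/1024
edge 12 of 13 (RED): { 0, 1/2, 3/4, 13/16, 105/128, 211/256, 423/512 | 847/1024, 53/64, 27/32, 7/8, 1 } -> 1693/2048
edge 13 of 13 (BLUE): { 0, 1/2, 3/4, 13/16, 105/128, 211/256, 423/512, 1693/2048 | 847/1024, 53/64, 27/32, 7/8, 1 } -> 3387/4096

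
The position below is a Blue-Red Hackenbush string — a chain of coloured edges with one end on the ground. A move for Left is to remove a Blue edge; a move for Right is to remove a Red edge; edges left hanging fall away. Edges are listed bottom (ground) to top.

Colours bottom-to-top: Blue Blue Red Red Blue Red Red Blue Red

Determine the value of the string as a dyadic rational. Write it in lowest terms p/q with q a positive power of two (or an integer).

165/128

v(B) = { 0 | · } = 1
v(BB) = { 0 1 | · } = 2
v(BBR) = { 0 1 | 2 } = 3/2
v(BBRR) = { 0 1 | 3/2 2 } = 5/4
v(BBRRB) = { 0 1 5/4 | 3/2 2 } = 11/8
v(BBRRBR) = { 0 1 5/4 | 11/8 3/2 2 } = 21/16
v(BBRRBRR) = { 0 1 5/4 | 21/16 11/8 3/2 2 } = 41/32
v(BBRRBRRB) = { 0 1 5/4 41/32 | 21/16 11/8 3/2 2 } = 83/64
v(BBRRBRRBR) = { 0 1 5/4 41/32 | 83/64 21/16 11/8 3/2 2 } = 165/128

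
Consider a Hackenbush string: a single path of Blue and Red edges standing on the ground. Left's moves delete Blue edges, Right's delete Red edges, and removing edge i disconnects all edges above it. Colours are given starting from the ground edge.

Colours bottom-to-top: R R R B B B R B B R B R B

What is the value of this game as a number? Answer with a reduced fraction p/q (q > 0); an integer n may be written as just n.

-2197/1024

Prefix values for R R R B B B R B B R B R B via {L|R} + simplicity:
R: Left { · }, Right { 0 } -> simplest -1
RR: Left { · }, Right { -1, 0 } -> simplest -2
RRR: Left { · }, Right { -2, -1, 0 } -> simplest -3
RRRB: Left { -3 }, Right { -2, -1, 0 } -> simplest -5/2
RRRBB: Left { -3, -5/2 }, Right { -2, -1, 0 } -> simplest -9/4
RRRBBB: Left { -3, -5/2, -9/4 }, Right { -2, -1, 0 } -> simplest -17/8
RRRBBBR: Left { -3, -5/2, -9/4 }, Right { -17/8, -2, -1, 0 } -> simplest -35/16
RRRBBBRB: Left { -3, -5/2, -9/4, -35/16 }, Right { -17/8, -2, -1, 0 } -> simplest -69/32
RRRBBBRBB: Left { -3, -5/2, -9/4, -35/16, -69/32 }, Right { -17/8, -2, -1, 0 } -> simplest -137/64
RRRBBBRBBR: Left { -3, -5/2, -9/4, -35/16, -69/32 }, Right { -137/64, -17/8, -2, -1, 0 } -> simplest -275/128
RRRBBBRBBRB: Left { -3, -5/2, -9/4, -35/16, -69/32, -275/128 }, Right { -137/64, -17/8, -2, -1, 0 } -> simplest -549/256
RRRBBBRBBRBR: Left { -3, -5/2, -9/4, -35/16, -69/32, -275/128 }, Right { -549/256, -137/64, -17/8, -2, -1, 0 } -> simplest -1099/512
RRRBBBRBBRBRB: Left { -3, -5/2, -9/4, -35/16, -69/32, -275/128, -1099/512 }, Right { -549/256, -137/64, -17/8, -2, -1, 0 } -> simplest -2197/1024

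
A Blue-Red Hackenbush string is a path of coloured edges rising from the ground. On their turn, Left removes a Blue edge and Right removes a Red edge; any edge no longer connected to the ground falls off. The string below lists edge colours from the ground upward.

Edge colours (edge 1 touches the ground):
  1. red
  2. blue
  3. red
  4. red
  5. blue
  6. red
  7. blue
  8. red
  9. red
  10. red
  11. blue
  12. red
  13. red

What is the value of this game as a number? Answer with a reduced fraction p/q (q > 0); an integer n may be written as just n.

-3447/4096

Recurse on prefixes of the 13-edge string red blue red red blue red blue red red red blue red red:
edge 1 of 13 (red): { — | 0 } => -1
edge 2 of 13 (blue): { -1 | 0 } => -1/2
edge 3 of 13 (red): { -1 | -1/2; 0 } => -3/4
edge 4 of 13 (red): { -1 | -3/4; -1/2; 0 } => -7/8
edge 5 of 13 (blue): { -1; -7/8 | -3/4; -1/2; 0 } => -13/16
edge 6 of 13 (red): { -1; -7/8 | -13/16; -3/4; -1/2; 0 } => -27/32
edge 7 of 13 (blue): { -1; -7/8; -27/32 | -13/16; -3/4; -1/2; 0 } => -53/64
edge 8 of 13 (red): { -1; -7/8; -27/32 | -53/64; -13/16; -3/4; -1/2; 0 } => -107/128
edge 9 of 13 (red): { -1; -7/8; -27/32 | -107/128; -53/64; -13/16; -3/4; -1/2; 0 } => -215/256
edge 10 of 13 (red): { -1; -7/8; -27/32 | -215/256; -107/128; -53/64; -13/16; -3/4; -1/2; 0 } => -431/512
edge 11 of 13 (blue): { -1; -7/8; -27/32; -431/512 | -215/256; -107/128; -53/64; -13/16; -3/4; -1/2; 0 } => -861/1024
edge 12 of 13 (red): { -1; -7/8; -27/32; -431/512 | -861/1024; -215/256; -107/128; -53/64; -13/16; -3/4; -1/2; 0 } => -1723/2048
edge 13 of 13 (red): { -1; -7/8; -27/32; -431/512 | -1723/2048; -861/1024; -215/256; -107/128; -53/64; -13/16; -3/4; -1/2; 0 } => -3447/4096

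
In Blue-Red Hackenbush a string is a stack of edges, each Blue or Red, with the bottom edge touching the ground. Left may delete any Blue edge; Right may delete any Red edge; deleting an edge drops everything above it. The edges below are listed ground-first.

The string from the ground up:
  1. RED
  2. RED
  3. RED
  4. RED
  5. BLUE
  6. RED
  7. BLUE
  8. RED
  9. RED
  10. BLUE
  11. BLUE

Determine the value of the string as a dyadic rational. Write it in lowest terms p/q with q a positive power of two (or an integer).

step 1: add RED to get R; options L={ none } R={ 0 } ⇒ -1
step 2: add RED to get RR; options L={ none } R={ -1,0 } ⇒ -2
step 3: add RED to get RRR; options L={ none } R={ -2,-1,0 } ⇒ -3
step 4: add RED to get RRRR; options L={ none } R={ -3,-2,-1,0 } ⇒ -4
step 5: add BLUE to get RRRRB; options L={ -4 } R={ -3,-2,-1,0 } ⇒ -7/2
step 6: add RED to get RRRRBR; options L={ -4 } R={ -7/2,-3,-2,-1,0 } ⇒ -15/4
step 7: add BLUE to get RRRRBRB; options L={ -4,-15/4 } R={ -7/2,-3,-2,-1,0 } ⇒ -29/8
step 8: add RED to get RRRRBRBR; options L={ -4,-15/4 } R={ -29/8,-7/2,-3,-2,-1,0 } ⇒ -59/16
step 9: add RED to get RRRRBRBRR; options L={ -4,-15/4 } R={ -59/16,-29/8,-7/2,-3,-2,-1,0 } ⇒ -119/32
step 10: add BLUE to get RRRRBRBRRB; options L={ -4,-15/4,-119/32 } R={ -59/16,-29/8,-7/2,-3,-2,-1,0 } ⇒ -237/64
step 11: add BLUE to get RRRRBRBRRBB; options L={ -4,-15/4,-119/32,-237/64 } R={ -59/16,-29/8,-7/2,-3,-2,-1,0 } ⇒ -473/128

-473/128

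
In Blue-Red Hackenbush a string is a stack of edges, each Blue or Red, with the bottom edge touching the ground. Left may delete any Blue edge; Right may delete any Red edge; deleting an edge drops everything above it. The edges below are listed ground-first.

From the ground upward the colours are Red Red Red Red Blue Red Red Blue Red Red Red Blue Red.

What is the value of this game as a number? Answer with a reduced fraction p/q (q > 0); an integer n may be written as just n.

-1979/512

Build v(s[:k]) for k = 1..13, string s = Red Red Red Red Blue Red Red Blue Red Red Red Blue Red.
R: Left {  }, Right { 0 } gives simplest -1
RR: Left {  }, Right { -1 0 } gives simplest -2
RRR: Left {  }, Right { -2 -1 0 } gives simplest -3
RRRR: Left {  }, Right { -3 -2 -1 0 } gives simplest -4
RRRRB: Left { -4 }, Right { -3 -2 -1 0 } gives simplest -7/2
RRRRBR: Left { -4 }, Right { -7/2 -3 -2 -1 0 } gives simplest -15/4
RRRRBRR: Left { -4 }, Right { -15/4 -7/2 -3 -2 -1 0 } gives simplest -31/8
RRRRBRRB: Left { -4 -31/8 }, Right { -15/4 -7/2 -3 -2 -1 0 } gives simplest -61/16
RRRRBRRBR: Left { -4 -31/8 }, Right { -61/16 -15/4 -7/2 -3 -2 -1 0 } gives simplest -123/32
RRRRBRRBRR: Left { -4 -31/8 }, Right { -123/32 -61/16 -15/4 -7/2 -3 -2 -1 0 } gives simplest -247/64
RRRRBRRBRRR: Left { -4 -31/8 }, Right { -247/64 -123/32 -61/16 -15/4 -7/2 -3 -2 -1 0 } gives simplest -495/128
RRRRBRRBRRRB: Left { -4 -31/8 -495/128 }, Right { -247/64 -123/32 -61/16 -15/4 -7/2 -3 -2 -1 0 } gives simplest -989/256
RRRRBRRBRRRBR: Left { -4 -31/8 -495/128 }, Right { -989/256 -247/64 -123/32 -61/16 -15/4 -7/2 -3 -2 -1 0 } gives simplest -1979/512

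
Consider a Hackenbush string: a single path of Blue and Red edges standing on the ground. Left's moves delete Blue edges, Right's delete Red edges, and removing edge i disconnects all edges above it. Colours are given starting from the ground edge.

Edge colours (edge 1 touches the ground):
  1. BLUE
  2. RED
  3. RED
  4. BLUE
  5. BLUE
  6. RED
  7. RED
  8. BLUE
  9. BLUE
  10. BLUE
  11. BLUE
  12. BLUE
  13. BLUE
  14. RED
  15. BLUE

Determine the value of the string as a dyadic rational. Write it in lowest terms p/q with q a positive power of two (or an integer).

step 1: add BLUE to get B; options L={ 0 } R={ · } so 1
step 2: add RED to get BR; options L={ 0 } R={ 1 } so 1/2
step 3: add RED to get BRR; options L={ 0 } R={ 1/2 1 } so 1/4
step 4: add BLUE to get BRRB; options L={ 0 1/4 } R={ 1/2 1 } so 3/8
step 5: add BLUE to get BRRBB; options L={ 0 1/4 3/8 } R={ 1/2 1 } so 7/16
step 6: add RED to get BRRBBR; options L={ 0 1/4 3/8 } R={ 7/16 1/2 1 } so 13/32
step 7: add RED to get BRRBBRR; options L={ 0 1/4 3/8 } R={ 13/32 7/16 1/2 1 } so 25/64
step 8: add BLUE to get BRRBBRRB; options L={ 0 1/4 3/8 25/64 } R={ 13/32 7/16 1/2 1 } so 51/128
step 9: add BLUE to get BRRBBRRBB; options L={ 0 1/4 3/8 25/64 51/128 } R={ 13/32 7/16 1/2 1 } so 103/256
step 10: add BLUE to get BRRBBRRBBB; options L={ 0 1/4 3/8 25/64 51/128 103/256 } R={ 13/32 7/16 1/2 1 } so 207/512
step 11: add BLUE to get BRRBBRRBBBB; options L={ 0 1/4 3/8 25/64 51/128 103/256 207/512 } R={ 13/32 7/16 1/2 1 } so 415/1024
step 12: add BLUE to get BRRBBRRBBBBB; options L={ 0 1/4 3/8 25/64 51/128 103/256 207/512 415/1024 } R={ 13/32 7/16 1/2 1 } so 831/2048
step 13: add BLUE to get BRRBBRRBBBBBB; options L={ 0 1/4 3/8 25/64 51/128 103/256 207/512 415/1024 831/2048 } R={ 13/32 7/16 1/2 1 } so 1663/4096
step 14: add RED to get BRRBBRRBBBBBBR; options L={ 0 1/4 3/8 25/64 51/128 103/256 207/512 415/1024 831/2048 } R={ 1663/4096 13/32 7/16 1/2 1 } so 3325/8192
step 15: add BLUE to get BRRBBRRBBBBBBRB; options L={ 0 1/4 3/8 25/64 51/128 103/256 207/512 415/1024 831/2048 3325/8192 } R={ 1663/4096 13/32 7/16 1/2 1 } so 6651/16384

6651/16384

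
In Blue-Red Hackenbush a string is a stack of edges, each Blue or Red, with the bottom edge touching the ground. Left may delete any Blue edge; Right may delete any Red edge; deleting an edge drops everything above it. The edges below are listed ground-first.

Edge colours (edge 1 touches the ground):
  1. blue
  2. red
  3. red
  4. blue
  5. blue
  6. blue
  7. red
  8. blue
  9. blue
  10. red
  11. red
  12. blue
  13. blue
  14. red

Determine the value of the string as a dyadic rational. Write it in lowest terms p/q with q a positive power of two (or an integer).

3789/8192

Build value(s[:k]) for k = 1..14, string s = blue red red blue blue blue red blue blue red red blue blue red.
value_1 [b]  L=[0]  R=[∅]  ⇒ 1
value_2 [br]  L=[0]  R=[1]  ⇒ 1/2
value_3 [brr]  L=[0]  R=[1/2,1]  ⇒ 1/4
value_4 [brrb]  L=[0,1/4]  R=[1/2,1]  ⇒ 3/8
value_5 [brrbb]  L=[0,1/4,3/8]  R=[1/2,1]  ⇒ 7/16
value_6 [brrbbb]  L=[0,1/4,3/8,7/16]  R=[1/2,1]  ⇒ 15/32
value_7 [brrbbbr]  L=[0,1/4,3/8,7/16]  R=[15/32,1/2,1]  ⇒ 29/64
value_8 [brrbbbrb]  L=[0,1/4,3/8,7/16,29/64]  R=[15/32,1/2,1]  ⇒ 59/128
value_9 [brrbbbrbb]  L=[0,1/4,3/8,7/16,29/64,59/128]  R=[15/32,1/2,1]  ⇒ 119/256
value_10 [brrbbbrbbr]  L=[0,1/4,3/8,7/16,29/64,59/128]  R=[119/256,15/32,1/2,1]  ⇒ 237/512
value_11 [brrbbbrbbrr]  L=[0,1/4,3/8,7/16,29/64,59/128]  R=[237/512,119/256,15/32,1/2,1]  ⇒ 473/1024
value_12 [brrbbbrbbrrb]  L=[0,1/4,3/8,7/16,29/64,59/128,473/1024]  R=[237/512,119/256,15/32,1/2,1]  ⇒ 947/2048
value_13 [brrbbbrbbrrbb]  L=[0,1/4,3/8,7/16,29/64,59/128,473/1024,947/2048]  R=[237/512,119/256,15/32,1/2,1]  ⇒ 1895/4096
value_14 [brrbbbrbbrrbbr]  L=[0,1/4,3/8,7/16,29/64,59/128,473/1024,947/2048]  R=[1895/4096,237/512,119/256,15/32,1/2,1]  ⇒ 3789/8192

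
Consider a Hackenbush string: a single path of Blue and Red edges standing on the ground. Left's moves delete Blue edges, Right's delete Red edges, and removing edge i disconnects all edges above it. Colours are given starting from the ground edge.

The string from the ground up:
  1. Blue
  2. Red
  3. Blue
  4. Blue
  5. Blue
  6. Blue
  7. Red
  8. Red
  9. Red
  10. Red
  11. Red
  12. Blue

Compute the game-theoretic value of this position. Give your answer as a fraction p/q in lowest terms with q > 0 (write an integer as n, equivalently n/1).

1 of 12 · B · max L 0 · min R +∞ so 1
2 of 12 · BR · max L 0 · min R 1 so 1/2
3 of 12 · BRB · max L 1/2 · min R 1 so 3/4
4 of 12 · BRBB · max L 3/4 · min R 1 so 7/8
5 of 12 · BRBBB · max L 7/8 · min R 1 so 15/16
6 of 12 · BRBBBB · max L 15/16 · min R 1 so 31/32
7 of 12 · BRBBBBR · max L 15/16 · min R 31/32 so 61/64
8 of 12 · BRBBBBRR · max L 15/16 · min R 61/64 so 121/128
9 of 12 · BRBBBBRRR · max L 15/16 · min R 121/128 so 241/256
10 of 12 · BRBBBBRRRR · max L 15/16 · min R 241/256 so 481/512
11 of 12 · BRBBBBRRRRR · max L 15/16 · min R 481/512 so 961/1024
12 of 12 · BRBBBBRRRRRB · max L 961/1024 · min R 481/512 so 1923/2048

1923/2048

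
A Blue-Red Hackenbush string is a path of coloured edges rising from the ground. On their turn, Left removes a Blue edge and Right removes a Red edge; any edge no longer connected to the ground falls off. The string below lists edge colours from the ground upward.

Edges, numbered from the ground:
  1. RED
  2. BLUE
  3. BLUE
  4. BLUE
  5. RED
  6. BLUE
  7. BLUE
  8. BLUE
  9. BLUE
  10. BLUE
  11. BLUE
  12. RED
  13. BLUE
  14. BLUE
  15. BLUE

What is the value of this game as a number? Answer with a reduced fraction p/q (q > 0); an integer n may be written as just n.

edge 1 of 15 (RED): { ∅ | 0 } => -1
edge 2 of 15 (BLUE): { -1 | 0 } => -1/2
edge 3 of 15 (BLUE): { -1, -1/2 | 0 } => -1/4
edge 4 of 15 (BLUE): { -1, -1/2, -1/4 | 0 } => -1/8
edge 5 of 15 (RED): { -1, -1/2, -1/4 | -1/8, 0 } => -3/16
edge 6 of 15 (BLUE): { -1, -1/2, -1/4, -3/16 | -1/8, 0 } => -5/32
edge 7 of 15 (BLUE): { -1, -1/2, -1/4, -3/16, -5/32 | -1/8, 0 } => -9/64
edge 8 of 15 (BLUE): { -1, -1/2, -1/4, -3/16, -5/32, -9/64 | -1/8, 0 } => -17/128
edge 9 of 15 (BLUE): { -1, -1/2, -1/4, -3/16, -5/32, -9/64, -17/128 | -1/8, 0 } => -33/256
edge 10 of 15 (BLUE): { -1, -1/2, -1/4, -3/16, -5/32, -9/64, -17/128, -33/256 | -1/8, 0 } => -65/512
edge 11 of 15 (BLUE): { -1, -1/2, -1/4, -3/16, -5/32, -9/64, -17/128, -33/256, -65/512 | -1/8, 0 } => -129/1024
edge 12 of 15 (RED): { -1, -1/2, -1/4, -3/16, -5/32, -9/64, -17/128, -33/256, -65/512 | -129/1024, -1/8, 0 } => -259/2048
edge 13 of 15 (BLUE): { -1, -1/2, -1/4, -3/16, -5/32, -9/64, -17/128, -33/256, -65/512, -259/2048 | -129/1024, -1/8, 0 } => -517/4096
edge 14 of 15 (BLUE): { -1, -1/2, -1/4, -3/16, -5/32, -9/64, -17/128, -33/256, -65/512, -259/2048, -517/4096 | -129/1024, -1/8, 0 } => -1033/8192
edge 15 of 15 (BLUE): { -1, -1/2, -1/4, -3/16, -5/32, -9/64, -17/128, -33/256, -65/512, -259/2048, -517/4096, -1033/8192 | -129/1024, -1/8, 0 } => -2065/16384

-2065/16384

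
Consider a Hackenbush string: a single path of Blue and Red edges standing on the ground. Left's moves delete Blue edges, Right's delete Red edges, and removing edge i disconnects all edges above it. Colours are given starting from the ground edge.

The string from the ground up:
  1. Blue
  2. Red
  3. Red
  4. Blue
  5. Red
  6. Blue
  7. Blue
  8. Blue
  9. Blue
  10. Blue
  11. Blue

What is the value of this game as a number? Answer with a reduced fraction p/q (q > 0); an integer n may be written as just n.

383/1024

Recurse on prefixes of the 11-edge string Blue Red Red Blue Red Blue Blue Blue Blue Blue Blue:
v(B) = { 0 | none } ⇒ 1
v(BR) = { 0 | 1 } ⇒ 1/2
v(BRR) = { 0 | 1/2, 1 } ⇒ 1/4
v(BRRB) = { 0, 1/4 | 1/2, 1 } ⇒ 3/8
v(BRRBR) = { 0, 1/4 | 3/8, 1/2, 1 } ⇒ 5/16
v(BRRBRB) = { 0, 1/4, 5/16 | 3/8, 1/2, 1 } ⇒ 11/32
v(BRRBRBB) = { 0, 1/4, 5/16, 11/32 | 3/8, 1/2, 1 } ⇒ 23/64
v(BRRBRBBB) = { 0, 1/4, 5/16, 11/32, 23/64 | 3/8, 1/2, 1 } ⇒ 47/128
v(BRRBRBBBB) = { 0, 1/4, 5/16, 11/32, 23/64, 47/128 | 3/8, 1/2, 1 } ⇒ 95/256
v(BRRBRBBBBB) = { 0, 1/4, 5/16, 11/32, 23/64, 47/128, 95/256 | 3/8, 1/2, 1 } ⇒ 191/512
v(BRRBRBBBBBB) = { 0, 1/4, 5/16, 11/32, 23/64, 47/128, 95/256, 191/512 | 3/8, 1/2, 1 } ⇒ 383/1024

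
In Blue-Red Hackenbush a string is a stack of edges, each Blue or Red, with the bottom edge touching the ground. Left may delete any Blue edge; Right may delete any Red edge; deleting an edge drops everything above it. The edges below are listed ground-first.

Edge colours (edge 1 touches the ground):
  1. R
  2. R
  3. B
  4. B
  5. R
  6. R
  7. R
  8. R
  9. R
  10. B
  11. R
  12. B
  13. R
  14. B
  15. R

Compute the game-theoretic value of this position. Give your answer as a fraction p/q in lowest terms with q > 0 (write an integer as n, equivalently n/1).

Prefix values for R R B B R R R R R B R B R B R via {L|R} + simplicity:
v(R) = { — | 0 } so -1
v(RR) = { — | -1, 0 } so -2
v(RRB) = { -2 | -1, 0 } so -3/2
v(RRBB) = { -2, -3/2 | -1, 0 } so -5/4
v(RRBBR) = { -2, -3/2 | -5/4, -1, 0 } so -11/8
v(RRBBRR) = { -2, -3/2 | -11/8, -5/4, -1, 0 } so -23/16
v(RRBBRRR) = { -2, -3/2 | -23/16, -11/8, -5/4, -1, 0 } so -47/32
v(RRBBRRRR) = { -2, -3/2 | -47/32, -23/16, -11/8, -5/4, -1, 0 } so -95/64
v(RRBBRRRRR) = { -2, -3/2 | -95/64, -47/32, -23/16, -11/8, -5/4, -1, 0 } so -191/128
v(RRBBRRRRRB) = { -2, -3/2, -191/128 | -95/64, -47/32, -23/16, -11/8, -5/4, -1, 0 } so -381/256
v(RRBBRRRRRBR) = { -2, -3/2, -191/128 | -381/256, -95/64, -47/32, -23/16, -11/8, -5/4, -1, 0 } so -763/512
v(RRBBRRRRRBRB) = { -2, -3/2, -191/128, -763/512 | -381/256, -95/64, -47/32, -23/16, -11/8, -5/4, -1, 0 } so -1525/1024
v(RRBBRRRRRBRBR) = { -2, -3/2, -191/128, -763/512 | -1525/1024, -381/256, -95/64, -47/32, -23/16, -11/8, -5/4, -1, 0 } so -3051/2048
v(RRBBRRRRRBRBRB) = { -2, -3/2, -191/128, -763/512, -3051/2048 | -1525/1024, -381/256, -95/64, -47/32, -23/16, -11/8, -5/4, -1, 0 } so -6101/4096
v(RRBBRRRRRBRBRBR) = { -2, -3/2, -191/128, -763/512, -3051/2048 | -6101/4096, -1525/1024, -381/256, -95/64, -47/32, -23/16, -11/8, -5/4, -1, 0 } so -12203/8192

-12203/8192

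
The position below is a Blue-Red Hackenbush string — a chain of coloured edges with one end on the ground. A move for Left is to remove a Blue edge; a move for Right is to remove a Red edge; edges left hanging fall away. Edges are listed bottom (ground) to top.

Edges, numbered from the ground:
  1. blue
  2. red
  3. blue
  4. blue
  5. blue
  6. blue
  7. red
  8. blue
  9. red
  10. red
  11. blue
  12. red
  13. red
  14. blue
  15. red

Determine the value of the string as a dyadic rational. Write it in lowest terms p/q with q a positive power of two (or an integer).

15653/16384

Recurse on prefixes of the 15-edge string blue red blue blue blue blue red blue red red blue red red blue red:
edge 1 of 15 (blue): { 0 |  } => 1
edge 2 of 15 (red): { 0 | 1 } => 1/2
edge 3 of 15 (blue): { 0,1/2 | 1 } => 3/4
edge 4 of 15 (blue): { 0,1/2,3/4 | 1 } => 7/8
edge 5 of 15 (blue): { 0,1/2,3/4,7/8 | 1 } => 15/16
edge 6 of 15 (blue): { 0,1/2,3/4,7/8,15/16 | 1 } => 31/32
edge 7 of 15 (red): { 0,1/2,3/4,7/8,15/16 | 31/32,1 } => 61/64
edge 8 of 15 (blue): { 0,1/2,3/4,7/8,15/16,61/64 | 31/32,1 } => 123/128
edge 9 of 15 (red): { 0,1/2,3/4,7/8,15/16,61/64 | 123/128,31/32,1 } => 245/256
edge 10 of 15 (red): { 0,1/2,3/4,7/8,15/16,61/64 | 245/256,123/128,31/32,1 } => 489/512
edge 11 of 15 (blue): { 0,1/2,3/4,7/8,15/16,61/64,489/512 | 245/256,123/128,31/32,1 } => 979/1024
edge 12 of 15 (red): { 0,1/2,3/4,7/8,15/16,61/64,489/512 | 979/1024,245/256,123/128,31/32,1 } => 1957/2048
edge 13 of 15 (red): { 0,1/2,3/4,7/8,15/16,61/64,489/512 | 1957/2048,979/1024,245/256,123/128,31/32,1 } => 3913/4096
edge 14 of 15 (blue): { 0,1/2,3/4,7/8,15/16,61/64,489/512,3913/4096 | 1957/2048,979/1024,245/256,123/128,31/32,1 } => 7827/8192
edge 15 of 15 (red): { 0,1/2,3/4,7/8,15/16,61/64,489/512,3913/4096 | 7827/8192,1957/2048,979/1024,245/256,123/128,31/32,1 } => 15653/16384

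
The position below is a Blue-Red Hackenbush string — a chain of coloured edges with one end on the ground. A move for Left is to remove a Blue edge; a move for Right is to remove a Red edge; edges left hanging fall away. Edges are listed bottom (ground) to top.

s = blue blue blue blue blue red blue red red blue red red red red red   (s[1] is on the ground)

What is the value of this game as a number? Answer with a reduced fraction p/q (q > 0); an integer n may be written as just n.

Recurse on prefixes of the 15-edge string blue blue blue blue blue red blue red red blue red red red red red:
val(b) = { 0 | ∅ } so 1
val(bb) = { 0; 1 | ∅ } so 2
val(bbb) = { 0; 1; 2 | ∅ } so 3
val(bbbb) = { 0; 1; 2; 3 | ∅ } so 4
val(bbbbb) = { 0; 1; 2; 3; 4 | ∅ } so 5
val(bbbbbr) = { 0; 1; 2; 3; 4 | 5 } so 9/2
val(bbbbbrb) = { 0; 1; 2; 3; 4; 9/2 | 5 } so 19/4
val(bbbbbrbr) = { 0; 1; 2; 3; 4; 9/2 | 19/4; 5 } so 37/8
val(bbbbbrbrr) = { 0; 1; 2; 3; 4; 9/2 | 37/8; 19/4; 5 } so 73/16
val(bbbbbrbrrb) = { 0; 1; 2; 3; 4; 9/2; 73/16 | 37/8; 19/4; 5 } so 147/32
val(bbbbbrbrrbr) = { 0; 1; 2; 3; 4; 9/2; 73/16 | 147/32; 37/8; 19/4; 5 } so 293/64
val(bbbbbrbrrbrr) = { 0; 1; 2; 3; 4; 9/2; 73/16 | 293/64; 147/32; 37/8; 19/4; 5 } so 585/128
val(bbbbbrbrrbrrr) = { 0; 1; 2; 3; 4; 9/2; 73/16 | 585/128; 293/64; 147/32; 37/8; 19/4; 5 } so 1169/256
val(bbbbbrbrrbrrrr) = { 0; 1; 2; 3; 4; 9/2; 73/16 | 1169/256; 585/128; 293/64; 147/32; 37/8; 19/4; 5 } so 2337/512
val(bbbbbrbrrbrrrrr) = { 0; 1; 2; 3; 4; 9/2; 73/16 | 2337/512; 1169/256; 585/128; 293/64; 147/32; 37/8; 19/4; 5 } so 4673/1024

4673/1024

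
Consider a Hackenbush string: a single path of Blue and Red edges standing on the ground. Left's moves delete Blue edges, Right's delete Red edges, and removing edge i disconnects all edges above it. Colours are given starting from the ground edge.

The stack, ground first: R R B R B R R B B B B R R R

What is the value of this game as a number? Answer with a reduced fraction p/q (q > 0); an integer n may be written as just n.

Build v(s[:k]) for k = 1..14, string s = R R B R B R R B B B B R R R.
step 1: add R to get R; options L={ ∅ } R={ 0 } → -1
step 2: add R to get RR; options L={ ∅ } R={ -1 0 } → -2
step 3: add B to get RRB; options L={ -2 } R={ -1 0 } → -3/2
step 4: add R to get RRBR; options L={ -2 } R={ -3/2 -1 0 } → -7/4
step 5: add B to get RRBRB; options L={ -2 -7/4 } R={ -3/2 -1 0 } → -13/8
step 6: add R to get RRBRBR; options L={ -2 -7/4 } R={ -13/8 -3/2 -1 0 } → -27/16
step 7: add R to get RRBRBRR; options L={ -2 -7/4 } R={ -27/16 -13/8 -3/2 -1 0 } → -55/32
step 8: add B to get RRBRBRRB; options L={ -2 -7/4 -55/32 } R={ -27/16 -13/8 -3/2 -1 0 } → -109/64
step 9: add B to get RRBRBRRBB; options L={ -2 -7/4 -55/32 -109/64 } R={ -27/16 -13/8 -3/2 -1 0 } → -217/128
step 10: add B to get RRBRBRRBBB; options L={ -2 -7/4 -55/32 -109/64 -217/128 } R={ -27/16 -13/8 -3/2 -1 0 } → -433/256
step 11: add B to get RRBRBRRBBBB; options L={ -2 -7/4 -55/32 -109/64 -217/128 -433/256 } R={ -27/16 -13/8 -3/2 -1 0 } → -865/512
step 12: add R to get RRBRBRRBBBBR; options L={ -2 -7/4 -55/32 -109/64 -217/128 -433/256 } R={ -865/512 -27/16 -13/8 -3/2 -1 0 } → -1731/1024
step 13: add R to get RRBRBRRBBBBRR; options L={ -2 -7/4 -55/32 -109/64 -217/128 -433/256 } R={ -1731/1024 -865/512 -27/16 -13/8 -3/2 -1 0 } → -3463/2048
step 14: add R to get RRBRBRRBBBBRRR; options L={ -2 -7/4 -55/32 -109/64 -217/128 -433/256 } R={ -3463/2048 -1731/1024 -865/512 -27/16 -13/8 -3/2 -1 0 } → -6927/4096

-6927/4096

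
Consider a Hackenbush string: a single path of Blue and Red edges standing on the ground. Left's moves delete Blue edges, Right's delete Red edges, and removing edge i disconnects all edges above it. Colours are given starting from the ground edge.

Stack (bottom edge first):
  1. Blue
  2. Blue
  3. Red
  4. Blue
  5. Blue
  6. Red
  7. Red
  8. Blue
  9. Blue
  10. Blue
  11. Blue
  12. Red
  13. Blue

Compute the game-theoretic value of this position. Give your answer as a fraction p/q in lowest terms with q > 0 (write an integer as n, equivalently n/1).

3707/2048

value(B) = { 0 | — } = 1
value(BB) = { 0 1 | — } = 2
value(BBR) = { 0 1 | 2 } = 3/2
value(BBRB) = { 0 1 3/2 | 2 } = 7/4
value(BBRBB) = { 0 1 3/2 7/4 | 2 } = 15/8
value(BBRBBR) = { 0 1 3/2 7/4 | 15/8 2 } = 29/16
value(BBRBBRR) = { 0 1 3/2 7/4 | 29/16 15/8 2 } = 57/32
value(BBRBBRRB) = { 0 1 3/2 7/4 57/32 | 29/16 15/8 2 } = 115/64
value(BBRBBRRBB) = { 0 1 3/2 7/4 57/32 115/64 | 29/16 15/8 2 } = 231/128
value(BBRBBRRBBB) = { 0 1 3/2 7/4 57/32 115/64 231/128 | 29/16 15/8 2 } = 463/256
value(BBRBBRRBBBB) = { 0 1 3/2 7/4 57/32 115/64 231/128 463/256 | 29/16 15/8 2 } = 927/512
value(BBRBBRRBBBBR) = { 0 1 3/2 7/4 57/32 115/64 231/128 463/256 | 927/512 29/16 15/8 2 } = 1853/1024
value(BBRBBRRBBBBRB) = { 0 1 3/2 7/4 57/32 115/64 231/128 463/256 1853/1024 | 927/512 29/16 15/8 2 } = 3707/2048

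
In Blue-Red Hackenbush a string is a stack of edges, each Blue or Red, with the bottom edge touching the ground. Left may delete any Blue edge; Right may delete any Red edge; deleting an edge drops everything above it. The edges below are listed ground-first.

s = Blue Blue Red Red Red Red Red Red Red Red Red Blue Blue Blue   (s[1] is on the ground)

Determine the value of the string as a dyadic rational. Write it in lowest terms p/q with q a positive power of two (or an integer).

B: Left { 0 }, Right { — } — simplest 1
BB: Left { 0, 1 }, Right { — } — simplest 2
BBR: Left { 0, 1 }, Right { 2 } — simplest 3/2
BBRR: Left { 0, 1 }, Right { 3/2, 2 } — simplest 5/4
BBRRR: Left { 0, 1 }, Right { 5/4, 3/2, 2 } — simplest 9/8
BBRRRR: Left { 0, 1 }, Right { 9/8, 5/4, 3/2, 2 } — simplest 17/16
BBRRRRR: Left { 0, 1 }, Right { 17/16, 9/8, 5/4, 3/2, 2 } — simplest 33/32
BBRRRRRR: Left { 0, 1 }, Right { 33/32, 17/16, 9/8, 5/4, 3/2, 2 } — simplest 65/64
BBRRRRRRR: Left { 0, 1 }, Right { 65/64, 33/32, 17/16, 9/8, 5/4, 3/2, 2 } — simplest 129/128
BBRRRRRRRR: Left { 0, 1 }, Right { 129/128, 65/64, 33/32, 17/16, 9/8, 5/4, 3/2, 2 } — simplest 257/256
BBRRRRRRRRR: Left { 0, 1 }, Right { 257/256, 129/128, 65/64, 33/32, 17/16, 9/8, 5/4, 3/2, 2 } — simplest 513/512
BBRRRRRRRRRB: Left { 0, 1, 513/512 }, Right { 257/256, 129/128, 65/64, 33/32, 17/16, 9/8, 5/4, 3/2, 2 } — simplest 1027/1024
BBRRRRRRRRRBB: Left { 0, 1, 513/512, 1027/1024 }, Right { 257/256, 129/128, 65/64, 33/32, 17/16, 9/8, 5/4, 3/2, 2 } — simplest 2055/2048
BBRRRRRRRRRBBB: Left { 0, 1, 513/512, 1027/1024, 2055/2048 }, Right { 257/256, 129/128, 65/64, 33/32, 17/16, 9/8, 5/4, 3/2, 2 } — simplest 4111/4096

4111/4096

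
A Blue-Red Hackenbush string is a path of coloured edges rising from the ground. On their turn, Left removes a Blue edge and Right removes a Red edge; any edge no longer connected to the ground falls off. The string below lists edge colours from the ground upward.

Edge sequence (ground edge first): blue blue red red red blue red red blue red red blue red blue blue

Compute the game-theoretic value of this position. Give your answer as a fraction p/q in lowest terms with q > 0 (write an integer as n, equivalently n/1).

Build v(s[:k]) for k = 1..15, string s = blue blue red red red blue red red blue red red blue red blue blue.
edge 1 of 15 (blue): { 0 | ∅ } -> 1
edge 2 of 15 (blue): { 0,1 | ∅ } -> 2
edge 3 of 15 (red): { 0,1 | 2 } -> 3/2
edge 4 of 15 (red): { 0,1 | 3/2,2 } -> 5/4
edge 5 of 15 (red): { 0,1 | 5/4,3/2,2 } -> 9/8
edge 6 of 15 (blue): { 0,1,9/8 | 5/4,3/2,2 } -> 19/16
edge 7 of 15 (red): { 0,1,9/8 | 19/16,5/4,3/2,2 } -> 37/32
edge 8 of 15 (red): { 0,1,9/8 | 37/32,19/16,5/4,3/2,2 } -> 73/64
edge 9 of 15 (blue): { 0,1,9/8,73/64 | 37/32,19/16,5/4,3/2,2 } -> 147/128
edge 10 of 15 (red): { 0,1,9/8,73/64 | 147/128,37/32,19/16,5/4,3/2,2 } -> 293/256
edge 11 of 15 (red): { 0,1,9/8,73/64 | 293/256,147/128,37/32,19/16,5/4,3/2,2 } -> 585/512
edge 12 of 15 (blue): { 0,1,9/8,73/64,585/512 | 293/256,147/128,37/32,19/16,5/4,3/2,2 } -> 1171/1024
edge 13 of 15 (red): { 0,1,9/8,73/64,585/512 | 1171/1024,293/256,147/128,37/32,19/16,5/4,3/2,2 } -> 2341/2048
edge 14 of 15 (blue): { 0,1,9/8,73/64,585/512,2341/2048 | 1171/1024,293/256,147/128,37/32,19/16,5/4,3/2,2 } -> 4683/4096
edge 15 of 15 (blue): { 0,1,9/8,73/64,585/512,2341/2048,4683/4096 | 1171/1024,293/256,147/128,37/32,19/16,5/4,3/2,2 } -> 9367/8192

9367/8192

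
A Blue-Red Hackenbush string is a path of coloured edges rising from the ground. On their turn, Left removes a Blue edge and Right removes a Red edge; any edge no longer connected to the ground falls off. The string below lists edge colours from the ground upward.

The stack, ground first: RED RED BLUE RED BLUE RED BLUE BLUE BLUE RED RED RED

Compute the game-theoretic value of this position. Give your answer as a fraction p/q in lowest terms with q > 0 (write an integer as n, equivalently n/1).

Recurse on prefixes of the 12-edge string RED RED BLUE RED BLUE RED BLUE BLUE BLUE RED RED RED:
val(R) = { ∅ | 0 } gives -1
val(RR) = { ∅ | -1 0 } gives -2
val(RRB) = { -2 | -1 0 } gives -3/2
val(RRBR) = { -2 | -3/2 -1 0 } gives -7/4
val(RRBRB) = { -2 -7/4 | -3/2 -1 0 } gives -13/8
val(RRBRBR) = { -2 -7/4 | -13/8 -3/2 -1 0 } gives -27/16
val(RRBRBRB) = { -2 -7/4 -27/16 | -13/8 -3/2 -1 0 } gives -53/32
val(RRBRBRBB) = { -2 -7/4 -27/16 -53/32 | -13/8 -3/2 -1 0 } gives -105/64
val(RRBRBRBBB) = { -2 -7/4 -27/16 -53/32 -105/64 | -13/8 -3/2 -1 0 } gives -209/128
val(RRBRBRBBBR) = { -2 -7/4 -27/16 -53/32 -105/64 | -209/128 -13/8 -3/2 -1 0 } gives -419/256
val(RRBRBRBBBRR) = { -2 -7/4 -27/16 -53/32 -105/64 | -419/256 -209/128 -13/8 -3/2 -1 0 } gives -839/512
val(RRBRBRBBBRRR) = { -2 -7/4 -27/16 -53/32 -105/64 | -839/512 -419/256 -209/128 -13/8 -3/2 -1 0 } gives -1679/1024

-1679/1024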